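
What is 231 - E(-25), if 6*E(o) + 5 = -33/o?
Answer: 17371/75 ≈ 231.61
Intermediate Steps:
E(o) = -⅚ - 11/(2*o) (E(o) = -⅚ + (-33/o)/6 = -⅚ - 11/(2*o))
231 - E(-25) = 231 - (-33 - 5*(-25))/(6*(-25)) = 231 - (-1)*(-33 + 125)/(6*25) = 231 - (-1)*92/(6*25) = 231 - 1*(-46/75) = 231 + 46/75 = 17371/75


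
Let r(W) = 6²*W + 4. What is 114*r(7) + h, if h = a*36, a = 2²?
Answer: 29328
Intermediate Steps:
a = 4
r(W) = 4 + 36*W (r(W) = 36*W + 4 = 4 + 36*W)
h = 144 (h = 4*36 = 144)
114*r(7) + h = 114*(4 + 36*7) + 144 = 114*(4 + 252) + 144 = 114*256 + 144 = 29184 + 144 = 29328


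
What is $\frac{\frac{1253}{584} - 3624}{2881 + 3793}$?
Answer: $- \frac{2115163}{3897616} \approx -0.54268$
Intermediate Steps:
$\frac{\frac{1253}{584} - 3624}{2881 + 3793} = \frac{1253 \cdot \frac{1}{584} - 3624}{6674} = \left(\frac{1253}{584} - 3624\right) \frac{1}{6674} = \left(- \frac{2115163}{584}\right) \frac{1}{6674} = - \frac{2115163}{3897616}$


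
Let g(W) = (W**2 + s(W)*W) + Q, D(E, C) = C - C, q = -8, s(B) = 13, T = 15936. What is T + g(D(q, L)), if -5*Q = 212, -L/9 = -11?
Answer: 79468/5 ≈ 15894.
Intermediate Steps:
L = 99 (L = -9*(-11) = 99)
Q = -212/5 (Q = -1/5*212 = -212/5 ≈ -42.400)
D(E, C) = 0
g(W) = -212/5 + W**2 + 13*W (g(W) = (W**2 + 13*W) - 212/5 = -212/5 + W**2 + 13*W)
T + g(D(q, L)) = 15936 + (-212/5 + 0**2 + 13*0) = 15936 + (-212/5 + 0 + 0) = 15936 - 212/5 = 79468/5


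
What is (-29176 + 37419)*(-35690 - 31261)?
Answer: -551877093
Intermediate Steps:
(-29176 + 37419)*(-35690 - 31261) = 8243*(-66951) = -551877093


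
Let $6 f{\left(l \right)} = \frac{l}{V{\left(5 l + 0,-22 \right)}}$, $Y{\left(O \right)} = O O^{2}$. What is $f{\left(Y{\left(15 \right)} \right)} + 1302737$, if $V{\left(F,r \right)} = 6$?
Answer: $\frac{5211323}{4} \approx 1.3028 \cdot 10^{6}$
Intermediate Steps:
$Y{\left(O \right)} = O^{3}$
$f{\left(l \right)} = \frac{l}{36}$ ($f{\left(l \right)} = \frac{l \frac{1}{6}}{6} = \frac{\frac{1}{6} l}{6} = \frac{l}{36}$)
$f{\left(Y{\left(15 \right)} \right)} + 1302737 = \frac{15^{3}}{36} + 1302737 = \frac{1}{36} \cdot 3375 + 1302737 = \frac{375}{4} + 1302737 = \frac{5211323}{4}$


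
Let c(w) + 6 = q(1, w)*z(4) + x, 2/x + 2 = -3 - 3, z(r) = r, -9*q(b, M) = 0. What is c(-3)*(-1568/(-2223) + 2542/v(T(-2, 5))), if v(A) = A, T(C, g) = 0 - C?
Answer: -70675025/8892 ≈ -7948.2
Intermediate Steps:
q(b, M) = 0 (q(b, M) = -⅑*0 = 0)
T(C, g) = -C
x = -¼ (x = 2/(-2 + (-3 - 3)) = 2/(-2 - 6) = 2/(-8) = 2*(-⅛) = -¼ ≈ -0.25000)
c(w) = -25/4 (c(w) = -6 + (0*4 - ¼) = -6 + (0 - ¼) = -6 - ¼ = -25/4)
c(-3)*(-1568/(-2223) + 2542/v(T(-2, 5))) = -25*(-1568/(-2223) + 2542/((-1*(-2))))/4 = -25*(-1568*(-1/2223) + 2542/2)/4 = -25*(1568/2223 + 2542*(½))/4 = -25*(1568/2223 + 1271)/4 = -25/4*2827001/2223 = -70675025/8892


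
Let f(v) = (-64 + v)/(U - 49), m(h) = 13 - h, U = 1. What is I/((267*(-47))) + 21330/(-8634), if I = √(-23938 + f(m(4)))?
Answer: -3555/1439 - I*√3446907/150588 ≈ -2.4705 - 0.012329*I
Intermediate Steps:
f(v) = 4/3 - v/48 (f(v) = (-64 + v)/(1 - 49) = (-64 + v)/(-48) = (-64 + v)*(-1/48) = 4/3 - v/48)
I = I*√3446907/12 (I = √(-23938 + (4/3 - (13 - 1*4)/48)) = √(-23938 + (4/3 - (13 - 4)/48)) = √(-23938 + (4/3 - 1/48*9)) = √(-23938 + (4/3 - 3/16)) = √(-23938 + 55/48) = √(-1148969/48) = I*√3446907/12 ≈ 154.72*I)
I/((267*(-47))) + 21330/(-8634) = (I*√3446907/12)/((267*(-47))) + 21330/(-8634) = (I*√3446907/12)/(-12549) + 21330*(-1/8634) = (I*√3446907/12)*(-1/12549) - 3555/1439 = -I*√3446907/150588 - 3555/1439 = -3555/1439 - I*√3446907/150588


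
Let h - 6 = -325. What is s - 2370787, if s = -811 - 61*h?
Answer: -2352139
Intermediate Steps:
h = -319 (h = 6 - 325 = -319)
s = 18648 (s = -811 - 61*(-319) = -811 + 19459 = 18648)
s - 2370787 = 18648 - 2370787 = -2352139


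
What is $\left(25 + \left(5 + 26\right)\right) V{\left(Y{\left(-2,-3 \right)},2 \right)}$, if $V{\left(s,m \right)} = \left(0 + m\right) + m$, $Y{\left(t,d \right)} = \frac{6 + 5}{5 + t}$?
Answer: $224$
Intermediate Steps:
$Y{\left(t,d \right)} = \frac{11}{5 + t}$
$V{\left(s,m \right)} = 2 m$ ($V{\left(s,m \right)} = m + m = 2 m$)
$\left(25 + \left(5 + 26\right)\right) V{\left(Y{\left(-2,-3 \right)},2 \right)} = \left(25 + \left(5 + 26\right)\right) 2 \cdot 2 = \left(25 + 31\right) 4 = 56 \cdot 4 = 224$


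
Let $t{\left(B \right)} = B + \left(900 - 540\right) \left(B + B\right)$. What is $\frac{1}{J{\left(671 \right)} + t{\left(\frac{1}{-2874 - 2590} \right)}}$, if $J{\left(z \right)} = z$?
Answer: $\frac{5464}{3665623} \approx 0.0014906$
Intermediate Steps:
$t{\left(B \right)} = 721 B$ ($t{\left(B \right)} = B + 360 \cdot 2 B = B + 720 B = 721 B$)
$\frac{1}{J{\left(671 \right)} + t{\left(\frac{1}{-2874 - 2590} \right)}} = \frac{1}{671 + \frac{721}{-2874 - 2590}} = \frac{1}{671 + \frac{721}{-5464}} = \frac{1}{671 + 721 \left(- \frac{1}{5464}\right)} = \frac{1}{671 - \frac{721}{5464}} = \frac{1}{\frac{3665623}{5464}} = \frac{5464}{3665623}$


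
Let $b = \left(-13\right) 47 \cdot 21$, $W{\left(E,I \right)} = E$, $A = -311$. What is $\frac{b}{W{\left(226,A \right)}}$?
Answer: $- \frac{12831}{226} \approx -56.774$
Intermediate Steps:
$b = -12831$ ($b = \left(-611\right) 21 = -12831$)
$\frac{b}{W{\left(226,A \right)}} = - \frac{12831}{226}$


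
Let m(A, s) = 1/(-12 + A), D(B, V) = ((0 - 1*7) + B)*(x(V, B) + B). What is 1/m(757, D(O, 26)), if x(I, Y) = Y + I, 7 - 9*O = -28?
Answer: 745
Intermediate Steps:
O = 35/9 (O = 7/9 - ⅑*(-28) = 7/9 + 28/9 = 35/9 ≈ 3.8889)
x(I, Y) = I + Y
D(B, V) = (-7 + B)*(V + 2*B) (D(B, V) = ((0 - 1*7) + B)*((V + B) + B) = ((0 - 7) + B)*((B + V) + B) = (-7 + B)*(V + 2*B))
1/m(757, D(O, 26)) = 1/(1/(-12 + 757)) = 1/(1/745) = 745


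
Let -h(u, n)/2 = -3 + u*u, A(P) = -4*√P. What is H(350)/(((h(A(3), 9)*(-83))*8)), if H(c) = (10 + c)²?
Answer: 180/83 ≈ 2.1687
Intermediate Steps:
h(u, n) = 6 - 2*u² (h(u, n) = -2*(-3 + u*u) = -2*(-3 + u²) = 6 - 2*u²)
H(350)/(((h(A(3), 9)*(-83))*8)) = (10 + 350)²/((((6 - 2*(-4*√3)²)*(-83))*8)) = 360²/((((6 - 2*48)*(-83))*8)) = 129600/((((6 - 96)*(-83))*8)) = 129600/((-90*(-83)*8)) = 129600/((7470*8)) = 129600/59760 = 129600*(1/59760) = 180/83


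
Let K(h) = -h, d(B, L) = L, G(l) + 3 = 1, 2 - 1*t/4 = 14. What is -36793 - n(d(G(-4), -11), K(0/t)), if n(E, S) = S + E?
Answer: -36782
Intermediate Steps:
t = -48 (t = 8 - 4*14 = 8 - 56 = -48)
G(l) = -2 (G(l) = -3 + 1 = -2)
n(E, S) = E + S
-36793 - n(d(G(-4), -11), K(0/t)) = -36793 - (-11 - 0/(-48)) = -36793 - (-11 - 0*(-1)/48) = -36793 - (-11 - 1*0) = -36793 - (-11 + 0) = -36793 - 1*(-11) = -36793 + 11 = -36782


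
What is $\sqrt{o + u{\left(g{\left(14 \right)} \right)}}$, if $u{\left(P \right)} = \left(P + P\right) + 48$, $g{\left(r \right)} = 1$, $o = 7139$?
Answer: $\sqrt{7189} \approx 84.788$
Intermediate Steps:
$u{\left(P \right)} = 48 + 2 P$ ($u{\left(P \right)} = 2 P + 48 = 48 + 2 P$)
$\sqrt{o + u{\left(g{\left(14 \right)} \right)}} = \sqrt{7139 + \left(48 + 2 \cdot 1\right)} = \sqrt{7139 + \left(48 + 2\right)} = \sqrt{7139 + 50} = \sqrt{7189}$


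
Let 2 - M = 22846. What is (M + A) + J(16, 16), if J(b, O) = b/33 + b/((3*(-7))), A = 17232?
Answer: -1296436/231 ≈ -5612.3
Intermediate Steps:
M = -22844 (M = 2 - 1*22846 = 2 - 22846 = -22844)
J(b, O) = -4*b/231 (J(b, O) = b*(1/33) + b/(-21) = b/33 + b*(-1/21) = b/33 - b/21 = -4*b/231)
(M + A) + J(16, 16) = (-22844 + 17232) - 4/231*16 = -5612 - 64/231 = -1296436/231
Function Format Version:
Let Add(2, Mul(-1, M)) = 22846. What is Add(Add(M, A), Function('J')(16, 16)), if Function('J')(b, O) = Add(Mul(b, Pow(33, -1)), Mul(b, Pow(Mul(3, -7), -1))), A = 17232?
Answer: Rational(-1296436, 231) ≈ -5612.3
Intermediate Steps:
M = -22844 (M = Add(2, Mul(-1, 22846)) = Add(2, -22846) = -22844)
Function('J')(b, O) = Mul(Rational(-4, 231), b) (Function('J')(b, O) = Add(Mul(b, Rational(1, 33)), Mul(b, Pow(-21, -1))) = Add(Mul(Rational(1, 33), b), Mul(b, Rational(-1, 21))) = Add(Mul(Rational(1, 33), b), Mul(Rational(-1, 21), b)) = Mul(Rational(-4, 231), b))
Add(Add(M, A), Function('J')(16, 16)) = Add(Add(-22844, 17232), Mul(Rational(-4, 231), 16)) = Add(-5612, Rational(-64, 231)) = Rational(-1296436, 231)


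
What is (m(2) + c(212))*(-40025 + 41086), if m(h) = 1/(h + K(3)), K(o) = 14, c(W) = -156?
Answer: -2647195/16 ≈ -1.6545e+5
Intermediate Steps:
m(h) = 1/(14 + h) (m(h) = 1/(h + 14) = 1/(14 + h))
(m(2) + c(212))*(-40025 + 41086) = (1/(14 + 2) - 156)*(-40025 + 41086) = (1/16 - 156)*1061 = -2495/16*1061 = -2647195/16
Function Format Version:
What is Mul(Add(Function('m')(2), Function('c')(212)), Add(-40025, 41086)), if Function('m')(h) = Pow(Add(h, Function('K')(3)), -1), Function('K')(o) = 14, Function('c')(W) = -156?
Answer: Rational(-2647195, 16) ≈ -1.6545e+5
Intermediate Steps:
Function('m')(h) = Pow(Add(14, h), -1) (Function('m')(h) = Pow(Add(h, 14), -1) = Pow(Add(14, h), -1))
Mul(Add(Function('m')(2), Function('c')(212)), Add(-40025, 41086)) = Mul(Add(Pow(Add(14, 2), -1), -156), Add(-40025, 41086)) = Mul(Add(Pow(16, -1), -156), 1061) = Mul(Add(Rational(1, 16), -156), 1061) = Mul(Rational(-2495, 16), 1061) = Rational(-2647195, 16)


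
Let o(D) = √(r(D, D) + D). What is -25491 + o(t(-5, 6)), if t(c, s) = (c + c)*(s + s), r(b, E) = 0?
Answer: -25491 + 2*I*√30 ≈ -25491.0 + 10.954*I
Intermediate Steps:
t(c, s) = 4*c*s (t(c, s) = (2*c)*(2*s) = 4*c*s)
o(D) = √D (o(D) = √(0 + D) = √D)
-25491 + o(t(-5, 6)) = -25491 + √(4*(-5)*6) = -25491 + √(-120) = -25491 + 2*I*√30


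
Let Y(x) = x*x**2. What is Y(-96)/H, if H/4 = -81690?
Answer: 36864/13615 ≈ 2.7076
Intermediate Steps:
H = -326760 (H = 4*(-81690) = -326760)
Y(x) = x**3
Y(-96)/H = (-96)**3/(-326760) = -884736*(-1/326760) = 36864/13615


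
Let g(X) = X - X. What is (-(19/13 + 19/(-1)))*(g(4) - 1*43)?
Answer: -9804/13 ≈ -754.15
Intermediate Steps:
g(X) = 0
(-(19/13 + 19/(-1)))*(g(4) - 1*43) = (-(19/13 + 19/(-1)))*(0 - 1*43) = (-(19*(1/13) + 19*(-1)))*(0 - 43) = -(19/13 - 19)*(-43) = -1*(-228/13)*(-43) = (228/13)*(-43) = -9804/13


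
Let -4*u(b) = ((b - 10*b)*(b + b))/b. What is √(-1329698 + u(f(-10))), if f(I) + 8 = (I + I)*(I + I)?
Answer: I*√1327934 ≈ 1152.4*I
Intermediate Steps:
f(I) = -8 + 4*I² (f(I) = -8 + (I + I)*(I + I) = -8 + (2*I)*(2*I) = -8 + 4*I²)
u(b) = 9*b/2 (u(b) = -(b - 10*b)*(b + b)/(4*b) = -(-9*b)*(2*b)/(4*b) = -(-18*b²)/(4*b) = -(-9)*b/2 = 9*b/2)
√(-1329698 + u(f(-10))) = √(-1329698 + 9*(-8 + 4*(-10)²)/2) = √(-1329698 + 9*(-8 + 4*100)/2) = √(-1329698 + 9*(-8 + 400)/2) = √(-1329698 + (9/2)*392) = √(-1329698 + 1764) = √(-1327934) = I*√1327934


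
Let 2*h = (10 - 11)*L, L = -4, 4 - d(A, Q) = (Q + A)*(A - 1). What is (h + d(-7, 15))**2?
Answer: 4900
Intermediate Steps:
d(A, Q) = 4 - (-1 + A)*(A + Q) (d(A, Q) = 4 - (Q + A)*(A - 1) = 4 - (A + Q)*(-1 + A) = 4 - (-1 + A)*(A + Q))
h = 2 (h = ((10 - 11)*(-4))/2 = (-1*(-4))/2 = (1/2)*4 = 2)
(h + d(-7, 15))**2 = (2 + (4 - 7 + 15 - 1*(-7)**2 - 1*(-7)*15))**2 = (2 + (4 - 7 + 15 - 1*49 + 105))**2 = (2 + (4 - 7 + 15 - 49 + 105))**2 = (2 + 68)**2 = 70**2 = 4900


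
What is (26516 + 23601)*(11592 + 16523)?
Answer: 1409039455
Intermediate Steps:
(26516 + 23601)*(11592 + 16523) = 50117*28115 = 1409039455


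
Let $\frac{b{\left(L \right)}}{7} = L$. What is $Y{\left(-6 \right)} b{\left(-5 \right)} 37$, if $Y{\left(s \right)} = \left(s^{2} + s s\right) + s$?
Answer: $-85470$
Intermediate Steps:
$Y{\left(s \right)} = s + 2 s^{2}$ ($Y{\left(s \right)} = \left(s^{2} + s^{2}\right) + s = 2 s^{2} + s = s + 2 s^{2}$)
$b{\left(L \right)} = 7 L$
$Y{\left(-6 \right)} b{\left(-5 \right)} 37 = - 6 \left(1 + 2 \left(-6\right)\right) 7 \left(-5\right) 37 = - 6 \left(1 - 12\right) \left(-35\right) 37 = \left(-6\right) \left(-11\right) \left(-35\right) 37 = 66 \left(-35\right) 37 = \left(-2310\right) 37 = -85470$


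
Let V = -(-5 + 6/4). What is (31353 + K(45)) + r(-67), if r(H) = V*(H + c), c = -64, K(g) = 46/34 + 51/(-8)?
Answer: 4200969/136 ≈ 30889.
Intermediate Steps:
K(g) = -683/136 (K(g) = 46*(1/34) + 51*(-⅛) = 23/17 - 51/8 = -683/136)
V = 7/2 (V = -(-5 + 6*(¼)) = -(-5 + 3/2) = -1*(-7/2) = 7/2 ≈ 3.5000)
r(H) = -224 + 7*H/2 (r(H) = 7*(H - 64)/2 = 7*(-64 + H)/2 = -224 + 7*H/2)
(31353 + K(45)) + r(-67) = (31353 - 683/136) + (-224 + (7/2)*(-67)) = 4263325/136 + (-224 - 469/2) = 4263325/136 - 917/2 = 4200969/136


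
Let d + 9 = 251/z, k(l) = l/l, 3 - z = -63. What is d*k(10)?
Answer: -343/66 ≈ -5.1970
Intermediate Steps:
z = 66 (z = 3 - 1*(-63) = 3 + 63 = 66)
k(l) = 1
d = -343/66 (d = -9 + 251/66 = -343/66 ≈ -5.1970)
d*k(10) = -343/66*1 = -343/66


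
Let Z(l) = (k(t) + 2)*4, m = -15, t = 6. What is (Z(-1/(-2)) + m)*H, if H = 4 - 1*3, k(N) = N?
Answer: 17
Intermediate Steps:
Z(l) = 32 (Z(l) = (6 + 2)*4 = 8*4 = 32)
H = 1 (H = 4 - 3 = 1)
(Z(-1/(-2)) + m)*H = (32 - 15)*1 = 17*1 = 17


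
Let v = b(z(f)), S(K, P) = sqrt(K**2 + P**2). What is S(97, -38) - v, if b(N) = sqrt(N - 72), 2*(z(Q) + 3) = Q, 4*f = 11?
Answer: sqrt(10853) - I*sqrt(1178)/4 ≈ 104.18 - 8.5805*I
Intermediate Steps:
f = 11/4 (f = (1/4)*11 = 11/4 ≈ 2.7500)
z(Q) = -3 + Q/2
b(N) = sqrt(-72 + N)
v = I*sqrt(1178)/4 (v = sqrt(-72 + (-3 + (1/2)*(11/4))) = sqrt(-72 + (-3 + 11/8)) = sqrt(-72 - 13/8) = sqrt(-589/8) = I*sqrt(1178)/4 ≈ 8.5805*I)
S(97, -38) - v = sqrt(97**2 + (-38)**2) - I*sqrt(1178)/4 = sqrt(9409 + 1444) - I*sqrt(1178)/4 = sqrt(10853) - I*sqrt(1178)/4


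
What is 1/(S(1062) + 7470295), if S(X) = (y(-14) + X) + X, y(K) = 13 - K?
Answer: 1/7472446 ≈ 1.3382e-7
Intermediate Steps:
S(X) = 27 + 2*X (S(X) = ((13 - 1*(-14)) + X) + X = ((13 + 14) + X) + X = (27 + X) + X = 27 + 2*X)
1/(S(1062) + 7470295) = 1/((27 + 2*1062) + 7470295) = 1/((27 + 2124) + 7470295) = 1/(2151 + 7470295) = 1/7472446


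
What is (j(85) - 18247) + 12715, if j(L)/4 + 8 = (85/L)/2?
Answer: -5562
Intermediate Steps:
j(L) = -32 + 170/L (j(L) = -32 + 4*((85/L)/2) = -32 + 4*((85/L)*(½)) = -32 + 4*(85/(2*L)) = -32 + 170/L)
(j(85) - 18247) + 12715 = ((-32 + 170/85) - 18247) + 12715 = ((-32 + 170*(1/85)) - 18247) + 12715 = ((-32 + 2) - 18247) + 12715 = (-30 - 18247) + 12715 = -18277 + 12715 = -5562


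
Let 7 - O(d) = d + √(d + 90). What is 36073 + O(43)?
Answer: 36037 - √133 ≈ 36026.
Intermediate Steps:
O(d) = 7 - d - √(90 + d) (O(d) = 7 - (d + √(d + 90)) = 7 - (d + √(90 + d)) = 7 + (-d - √(90 + d)) = 7 - d - √(90 + d))
36073 + O(43) = 36073 + (7 - 1*43 - √(90 + 43)) = 36073 + (7 - 43 - √133) = 36073 + (-36 - √133) = 36037 - √133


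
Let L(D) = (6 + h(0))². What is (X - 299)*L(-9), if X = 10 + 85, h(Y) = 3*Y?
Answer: -7344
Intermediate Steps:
X = 95
L(D) = 36 (L(D) = (6 + 3*0)² = (6 + 0)² = 6² = 36)
(X - 299)*L(-9) = (95 - 299)*36 = -204*36 = -7344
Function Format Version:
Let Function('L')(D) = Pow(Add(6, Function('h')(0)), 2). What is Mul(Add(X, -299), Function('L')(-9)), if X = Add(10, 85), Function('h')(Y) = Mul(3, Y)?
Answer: -7344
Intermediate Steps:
X = 95
Function('L')(D) = 36 (Function('L')(D) = Pow(Add(6, Mul(3, 0)), 2) = Pow(Add(6, 0), 2) = Pow(6, 2) = 36)
Mul(Add(X, -299), Function('L')(-9)) = Mul(Add(95, -299), 36) = Mul(-204, 36) = -7344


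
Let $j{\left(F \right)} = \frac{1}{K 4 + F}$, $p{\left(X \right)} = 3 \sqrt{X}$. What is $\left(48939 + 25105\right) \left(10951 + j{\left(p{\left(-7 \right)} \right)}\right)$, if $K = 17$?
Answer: $\frac{3800486375820}{4687} - \frac{222132 i \sqrt{7}}{4687} \approx 8.1086 \cdot 10^{8} - 125.39 i$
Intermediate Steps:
$j{\left(F \right)} = \frac{1}{68 + F}$ ($j{\left(F \right)} = \frac{1}{17 \cdot 4 + F} = \frac{1}{68 + F}$)
$\left(48939 + 25105\right) \left(10951 + j{\left(p{\left(-7 \right)} \right)}\right) = \left(48939 + 25105\right) \left(10951 + \frac{1}{68 + 3 \sqrt{-7}}\right) = 74044 \left(10951 + \frac{1}{68 + 3 i \sqrt{7}}\right) = 810855844 + \frac{74044}{68 + 3 i \sqrt{7}}$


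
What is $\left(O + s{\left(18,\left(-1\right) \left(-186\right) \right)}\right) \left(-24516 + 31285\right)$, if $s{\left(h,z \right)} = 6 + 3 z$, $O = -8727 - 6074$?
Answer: $-96370253$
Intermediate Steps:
$O = -14801$ ($O = -8727 - 6074 = -14801$)
$\left(O + s{\left(18,\left(-1\right) \left(-186\right) \right)}\right) \left(-24516 + 31285\right) = \left(-14801 + \left(6 + 3 \left(\left(-1\right) \left(-186\right)\right)\right)\right) \left(-24516 + 31285\right) = \left(-14801 + \left(6 + 3 \cdot 186\right)\right) 6769 = \left(-14801 + \left(6 + 558\right)\right) 6769 = \left(-14801 + 564\right) 6769 = \left(-14237\right) 6769 = -96370253$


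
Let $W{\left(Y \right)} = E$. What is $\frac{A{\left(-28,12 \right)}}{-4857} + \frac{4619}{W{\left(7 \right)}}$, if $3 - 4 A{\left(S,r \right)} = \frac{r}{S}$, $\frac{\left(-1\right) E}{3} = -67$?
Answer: $\frac{52346725}{2277933} \approx 22.98$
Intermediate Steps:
$E = 201$ ($E = \left(-3\right) \left(-67\right) = 201$)
$A{\left(S,r \right)} = \frac{3}{4} - \frac{r}{4 S}$ ($A{\left(S,r \right)} = \frac{3}{4} - \frac{r \frac{1}{S}}{4} = \frac{3}{4} - \frac{r}{4 S}$)
$W{\left(Y \right)} = 201$
$\frac{A{\left(-28,12 \right)}}{-4857} + \frac{4619}{W{\left(7 \right)}} = \frac{\frac{1}{4} \frac{1}{-28} \left(\left(-1\right) 12 + 3 \left(-28\right)\right)}{-4857} + \frac{4619}{201} = \frac{1}{4} \left(- \frac{1}{28}\right) \left(-12 - 84\right) \left(- \frac{1}{4857}\right) + 4619 \cdot \frac{1}{201} = \frac{1}{4} \left(- \frac{1}{28}\right) \left(-96\right) \left(- \frac{1}{4857}\right) + \frac{4619}{201} = \frac{6}{7} \left(- \frac{1}{4857}\right) + \frac{4619}{201} = - \frac{2}{11333} + \frac{4619}{201} = \frac{52346725}{2277933}$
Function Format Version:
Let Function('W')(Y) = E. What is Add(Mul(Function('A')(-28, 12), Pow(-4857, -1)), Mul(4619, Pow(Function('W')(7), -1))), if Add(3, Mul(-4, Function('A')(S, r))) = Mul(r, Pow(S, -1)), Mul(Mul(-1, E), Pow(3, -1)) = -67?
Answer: Rational(52346725, 2277933) ≈ 22.980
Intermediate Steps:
E = 201 (E = Mul(-3, -67) = 201)
Function('A')(S, r) = Add(Rational(3, 4), Mul(Rational(-1, 4), r, Pow(S, -1))) (Function('A')(S, r) = Add(Rational(3, 4), Mul(Rational(-1, 4), Mul(r, Pow(S, -1)))) = Add(Rational(3, 4), Mul(Rational(-1, 4), r, Pow(S, -1))))
Function('W')(Y) = 201
Add(Mul(Function('A')(-28, 12), Pow(-4857, -1)), Mul(4619, Pow(Function('W')(7), -1))) = Add(Mul(Mul(Rational(1, 4), Pow(-28, -1), Add(Mul(-1, 12), Mul(3, -28))), Pow(-4857, -1)), Mul(4619, Pow(201, -1))) = Add(Mul(Mul(Rational(1, 4), Rational(-1, 28), Add(-12, -84)), Rational(-1, 4857)), Mul(4619, Rational(1, 201))) = Add(Mul(Mul(Rational(1, 4), Rational(-1, 28), -96), Rational(-1, 4857)), Rational(4619, 201)) = Add(Mul(Rational(6, 7), Rational(-1, 4857)), Rational(4619, 201)) = Add(Rational(-2, 11333), Rational(4619, 201)) = Rational(52346725, 2277933)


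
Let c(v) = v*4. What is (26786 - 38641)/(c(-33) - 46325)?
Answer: 11855/46457 ≈ 0.25518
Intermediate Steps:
c(v) = 4*v
(26786 - 38641)/(c(-33) - 46325) = (26786 - 38641)/(4*(-33) - 46325) = -11855/(-132 - 46325) = -11855/(-46457) = -11855*(-1/46457) = 11855/46457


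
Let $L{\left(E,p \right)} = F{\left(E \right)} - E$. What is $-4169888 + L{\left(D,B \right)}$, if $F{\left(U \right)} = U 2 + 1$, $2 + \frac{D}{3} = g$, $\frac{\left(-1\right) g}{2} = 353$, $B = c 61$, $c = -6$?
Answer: $-4172011$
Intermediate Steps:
$B = -366$ ($B = \left(-6\right) 61 = -366$)
$g = -706$ ($g = \left(-2\right) 353 = -706$)
$D = -2124$ ($D = -6 + 3 \left(-706\right) = -6 - 2118 = -2124$)
$F{\left(U \right)} = 1 + 2 U$ ($F{\left(U \right)} = 2 U + 1 = 1 + 2 U$)
$L{\left(E,p \right)} = 1 + E$ ($L{\left(E,p \right)} = \left(1 + 2 E\right) - E = 1 + E$)
$-4169888 + L{\left(D,B \right)} = -4169888 + \left(1 - 2124\right) = -4169888 - 2123 = -4172011$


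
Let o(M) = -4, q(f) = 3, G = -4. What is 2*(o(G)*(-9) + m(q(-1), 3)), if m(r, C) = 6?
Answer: 84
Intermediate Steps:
2*(o(G)*(-9) + m(q(-1), 3)) = 2*(-4*(-9) + 6) = 2*(36 + 6) = 2*42 = 84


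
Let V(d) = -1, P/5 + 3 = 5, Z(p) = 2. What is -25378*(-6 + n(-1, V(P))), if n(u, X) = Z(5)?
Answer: 101512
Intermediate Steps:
P = 10 (P = -15 + 5*5 = -15 + 25 = 10)
n(u, X) = 2
-25378*(-6 + n(-1, V(P))) = -25378*(-6 + 2) = -25378*(-4) = 101512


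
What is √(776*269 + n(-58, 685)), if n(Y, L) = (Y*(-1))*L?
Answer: √248474 ≈ 498.47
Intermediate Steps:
n(Y, L) = -L*Y (n(Y, L) = (-Y)*L = -L*Y)
√(776*269 + n(-58, 685)) = √(776*269 - 1*685*(-58)) = √(208744 + 39730) = √248474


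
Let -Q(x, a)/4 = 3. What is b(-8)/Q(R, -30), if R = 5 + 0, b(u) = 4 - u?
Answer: -1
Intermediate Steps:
R = 5
Q(x, a) = -12 (Q(x, a) = -4*3 = -12)
b(-8)/Q(R, -30) = (4 - 1*(-8))/(-12) = (4 + 8)*(-1/12) = 12*(-1/12) = -1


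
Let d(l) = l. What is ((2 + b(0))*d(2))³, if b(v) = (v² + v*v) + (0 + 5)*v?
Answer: 64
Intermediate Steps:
b(v) = 2*v² + 5*v (b(v) = (v² + v²) + 5*v = 2*v² + 5*v)
((2 + b(0))*d(2))³ = ((2 + 0*(5 + 2*0))*2)³ = ((2 + 0*(5 + 0))*2)³ = ((2 + 0*5)*2)³ = ((2 + 0)*2)³ = (2*2)³ = 4³ = 64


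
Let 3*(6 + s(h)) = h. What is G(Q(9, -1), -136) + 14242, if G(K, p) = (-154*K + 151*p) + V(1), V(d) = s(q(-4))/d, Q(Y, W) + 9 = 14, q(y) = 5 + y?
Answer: -21209/3 ≈ -7069.7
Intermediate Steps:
s(h) = -6 + h/3
Q(Y, W) = 5 (Q(Y, W) = -9 + 14 = 5)
V(d) = -17/(3*d) (V(d) = (-6 + (5 - 4)/3)/d = (-6 + (⅓)*1)/d = (-6 + ⅓)/d = -17/(3*d))
G(K, p) = -17/3 - 154*K + 151*p (G(K, p) = (-154*K + 151*p) - 17/3/1 = (-154*K + 151*p) - 17/3*1 = (-154*K + 151*p) - 17/3 = -17/3 - 154*K + 151*p)
G(Q(9, -1), -136) + 14242 = (-17/3 - 154*5 + 151*(-136)) + 14242 = (-17/3 - 770 - 20536) + 14242 = -63935/3 + 14242 = -21209/3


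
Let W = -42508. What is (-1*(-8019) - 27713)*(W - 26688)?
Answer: 1362746024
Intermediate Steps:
(-1*(-8019) - 27713)*(W - 26688) = (-1*(-8019) - 27713)*(-42508 - 26688) = (8019 - 27713)*(-69196) = -19694*(-69196) = 1362746024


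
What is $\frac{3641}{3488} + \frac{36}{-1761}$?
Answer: $\frac{2095411}{2047456} \approx 1.0234$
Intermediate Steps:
$\frac{3641}{3488} + \frac{36}{-1761} = 3641 \cdot \frac{1}{3488} + 36 \left(- \frac{1}{1761}\right) = \frac{3641}{3488} - \frac{12}{587} = \frac{2095411}{2047456}$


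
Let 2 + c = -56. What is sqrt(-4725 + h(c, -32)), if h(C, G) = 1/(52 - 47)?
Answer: 2*I*sqrt(29530)/5 ≈ 68.737*I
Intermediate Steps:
c = -58 (c = -2 - 56 = -58)
h(C, G) = 1/5
sqrt(-4725 + h(c, -32)) = sqrt(-4725 + 1/5) = sqrt(-23624/5) = 2*I*sqrt(29530)/5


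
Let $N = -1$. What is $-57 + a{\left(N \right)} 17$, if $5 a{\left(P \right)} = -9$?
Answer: $- \frac{438}{5} \approx -87.6$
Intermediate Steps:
$a{\left(P \right)} = - \frac{9}{5}$ ($a{\left(P \right)} = \frac{1}{5} \left(-9\right) = - \frac{9}{5}$)
$-57 + a{\left(N \right)} 17 = -57 - \frac{153}{5} = - \frac{438}{5}$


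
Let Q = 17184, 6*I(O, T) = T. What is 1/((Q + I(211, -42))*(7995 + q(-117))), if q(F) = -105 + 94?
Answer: 1/137141168 ≈ 7.2918e-9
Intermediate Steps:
I(O, T) = T/6
q(F) = -11
1/((Q + I(211, -42))*(7995 + q(-117))) = 1/((17184 + (⅙)*(-42))*(7995 - 11)) = 1/((17184 - 7)*7984) = 1/(17177*7984) = 1/137141168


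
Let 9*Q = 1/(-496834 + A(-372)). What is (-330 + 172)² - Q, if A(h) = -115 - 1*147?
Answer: 111685540897/4473864 ≈ 24964.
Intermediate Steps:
A(h) = -262 (A(h) = -115 - 147 = -262)
Q = -1/4473864 (Q = 1/(9*(-496834 - 262)) = (⅑)/(-497096) = (⅑)*(-1/497096) = -1/4473864 ≈ -2.2352e-7)
(-330 + 172)² - Q = (-330 + 172)² - 1*(-1/4473864) = (-158)² + 1/4473864 = 24964 + 1/4473864 = 111685540897/4473864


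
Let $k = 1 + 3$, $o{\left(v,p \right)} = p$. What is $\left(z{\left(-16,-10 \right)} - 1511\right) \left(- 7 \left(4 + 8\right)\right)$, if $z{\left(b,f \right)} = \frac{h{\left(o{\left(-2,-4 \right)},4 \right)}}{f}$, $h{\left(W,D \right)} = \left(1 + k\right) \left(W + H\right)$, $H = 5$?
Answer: $126966$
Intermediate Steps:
$k = 4$
$h{\left(W,D \right)} = 25 + 5 W$ ($h{\left(W,D \right)} = \left(1 + 4\right) \left(W + 5\right) = 5 \left(5 + W\right) = 25 + 5 W$)
$z{\left(b,f \right)} = \frac{5}{f}$ ($z{\left(b,f \right)} = \frac{25 + 5 \left(-4\right)}{f} = \frac{25 - 20}{f} = \frac{5}{f}$)
$\left(z{\left(-16,-10 \right)} - 1511\right) \left(- 7 \left(4 + 8\right)\right) = \left(\frac{5}{-10} - 1511\right) \left(- 7 \left(4 + 8\right)\right) = \left(5 \left(- \frac{1}{10}\right) - 1511\right) \left(\left(-7\right) 12\right) = \left(- \frac{1}{2} - 1511\right) \left(-84\right) = \left(- \frac{3023}{2}\right) \left(-84\right) = 126966$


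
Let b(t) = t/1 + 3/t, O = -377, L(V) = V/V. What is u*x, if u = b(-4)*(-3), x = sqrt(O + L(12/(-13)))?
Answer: 57*I*sqrt(94)/2 ≈ 276.32*I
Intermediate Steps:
L(V) = 1
b(t) = t + 3/t (b(t) = t*1 + 3/t = t + 3/t)
x = 2*I*sqrt(94) (x = sqrt(-377 + 1) = sqrt(-376) = 2*I*sqrt(94) ≈ 19.391*I)
u = 57/4 (u = (-4 + 3/(-4))*(-3) = (-4 + 3*(-1/4))*(-3) = (-4 - 3/4)*(-3) = -19/4*(-3) = 57/4 ≈ 14.250)
u*x = 57*(2*I*sqrt(94))/4 = 57*I*sqrt(94)/2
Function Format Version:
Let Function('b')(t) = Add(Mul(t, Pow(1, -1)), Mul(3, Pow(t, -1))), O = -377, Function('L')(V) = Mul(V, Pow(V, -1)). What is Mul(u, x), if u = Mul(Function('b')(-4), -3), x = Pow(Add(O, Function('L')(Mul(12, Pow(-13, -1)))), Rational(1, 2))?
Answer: Mul(Rational(57, 2), I, Pow(94, Rational(1, 2))) ≈ Mul(276.32, I)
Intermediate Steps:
Function('L')(V) = 1
Function('b')(t) = Add(t, Mul(3, Pow(t, -1))) (Function('b')(t) = Add(Mul(t, 1), Mul(3, Pow(t, -1))) = Add(t, Mul(3, Pow(t, -1))))
x = Mul(2, I, Pow(94, Rational(1, 2))) (x = Pow(Add(-377, 1), Rational(1, 2)) = Pow(-376, Rational(1, 2)) = Mul(2, I, Pow(94, Rational(1, 2))) ≈ Mul(19.391, I))
u = Rational(57, 4) (u = Mul(Add(-4, Mul(3, Pow(-4, -1))), -3) = Mul(Add(-4, Mul(3, Rational(-1, 4))), -3) = Mul(Add(-4, Rational(-3, 4)), -3) = Mul(Rational(-19, 4), -3) = Rational(57, 4) ≈ 14.250)
Mul(u, x) = Mul(Rational(57, 4), Mul(2, I, Pow(94, Rational(1, 2)))) = Mul(Rational(57, 2), I, Pow(94, Rational(1, 2)))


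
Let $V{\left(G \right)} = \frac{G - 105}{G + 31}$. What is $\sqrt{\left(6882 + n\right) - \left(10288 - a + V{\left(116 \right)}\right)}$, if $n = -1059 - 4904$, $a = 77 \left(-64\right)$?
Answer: $\frac{i \sqrt{6305010}}{21} \approx 119.57 i$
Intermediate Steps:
$V{\left(G \right)} = \frac{-105 + G}{31 + G}$
$a = -4928$
$n = -5963$
$\sqrt{\left(6882 + n\right) - \left(10288 - a + V{\left(116 \right)}\right)} = \sqrt{\left(6882 - 5963\right) - \left(15216 + \frac{-105 + 116}{31 + 116}\right)} = \sqrt{919 - \left(15216 + \frac{1}{147} \cdot 11\right)} = \sqrt{919 - \left(15216 + \frac{11}{147}\right)} = \sqrt{919 - \frac{2236763}{147}} = \sqrt{- \frac{2101670}{147}} = \frac{i \sqrt{6305010}}{21}$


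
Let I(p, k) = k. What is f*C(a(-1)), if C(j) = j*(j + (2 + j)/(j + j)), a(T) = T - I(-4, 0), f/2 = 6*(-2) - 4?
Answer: -48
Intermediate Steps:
f = -32 (f = 2*(6*(-2) - 4) = 2*(-12 - 4) = 2*(-16) = -32)
a(T) = T (a(T) = T - 1*0 = T + 0 = T)
C(j) = j*(j + (2 + j)/(2*j)) (C(j) = j*(j + (2 + j)/((2*j))) = j*(j + (2 + j)*(1/(2*j))) = j*(j + (2 + j)/(2*j)))
f*C(a(-1)) = -32*(1 + (-1)**2 + (1/2)*(-1)) = -32*(1 + 1 - 1/2) = -32*3/2 = -48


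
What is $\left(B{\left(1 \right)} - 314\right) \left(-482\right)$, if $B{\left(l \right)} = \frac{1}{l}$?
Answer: $150866$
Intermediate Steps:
$\left(B{\left(1 \right)} - 314\right) \left(-482\right) = \left(1^{-1} - 314\right) \left(-482\right) = \left(1 - 314\right) \left(-482\right) = \left(-313\right) \left(-482\right) = 150866$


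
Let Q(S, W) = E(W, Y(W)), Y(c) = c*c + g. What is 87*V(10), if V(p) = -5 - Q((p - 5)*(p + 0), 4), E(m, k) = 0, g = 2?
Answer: -435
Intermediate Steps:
Y(c) = 2 + c² (Y(c) = c*c + 2 = c² + 2 = 2 + c²)
Q(S, W) = 0
V(p) = -5 (V(p) = -5 - 1*0 = -5 + 0 = -5)
87*V(10) = 87*(-5) = -435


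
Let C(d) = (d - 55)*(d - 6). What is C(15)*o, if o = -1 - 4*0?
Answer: 360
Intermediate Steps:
C(d) = (-55 + d)*(-6 + d)
o = -1 (o = -1 + 0 = -1)
C(15)*o = (330 + 15**2 - 61*15)*(-1) = (330 + 225 - 915)*(-1) = -360*(-1) = 360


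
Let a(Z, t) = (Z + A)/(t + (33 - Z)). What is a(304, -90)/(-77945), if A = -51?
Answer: 253/28138145 ≈ 8.9914e-6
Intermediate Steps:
a(Z, t) = (-51 + Z)/(33 + t - Z) (a(Z, t) = (Z - 51)/(t + (33 - Z)) = (-51 + Z)/(33 + t - Z))
a(304, -90)/(-77945) = ((-51 + 304)/(33 - 90 - 1*304))/(-77945) = (253/(33 - 90 - 304))*(-1/77945) = (253/(-361))*(-1/77945) = -1/361*253*(-1/77945) = -253/361*(-1/77945) = 253/28138145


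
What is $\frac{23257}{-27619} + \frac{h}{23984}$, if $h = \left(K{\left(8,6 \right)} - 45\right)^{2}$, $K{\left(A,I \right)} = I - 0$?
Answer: $- \frac{515787389}{662414096} \approx -0.77865$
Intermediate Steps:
$K{\left(A,I \right)} = I$ ($K{\left(A,I \right)} = I + 0 = I$)
$h = 1521$ ($h = \left(6 - 45\right)^{2} = \left(-39\right)^{2} = 1521$)
$\frac{23257}{-27619} + \frac{h}{23984} = \frac{23257}{-27619} + \frac{1521}{23984} = 23257 \left(- \frac{1}{27619}\right) + 1521 \cdot \frac{1}{23984} = - \frac{23257}{27619} + \frac{1521}{23984} = - \frac{515787389}{662414096}$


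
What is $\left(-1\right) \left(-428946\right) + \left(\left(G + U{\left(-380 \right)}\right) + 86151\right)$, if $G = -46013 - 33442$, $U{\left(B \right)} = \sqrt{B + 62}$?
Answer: $435642 + i \sqrt{318} \approx 4.3564 \cdot 10^{5} + 17.833 i$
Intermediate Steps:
$U{\left(B \right)} = \sqrt{62 + B}$
$G = -79455$
$\left(-1\right) \left(-428946\right) + \left(\left(G + U{\left(-380 \right)}\right) + 86151\right) = \left(-1\right) \left(-428946\right) + \left(\left(-79455 + \sqrt{62 - 380}\right) + 86151\right) = 428946 + \left(\left(-79455 + \sqrt{-318}\right) + 86151\right) = 428946 + \left(\left(-79455 + i \sqrt{318}\right) + 86151\right) = 428946 + \left(6696 + i \sqrt{318}\right) = 435642 + i \sqrt{318}$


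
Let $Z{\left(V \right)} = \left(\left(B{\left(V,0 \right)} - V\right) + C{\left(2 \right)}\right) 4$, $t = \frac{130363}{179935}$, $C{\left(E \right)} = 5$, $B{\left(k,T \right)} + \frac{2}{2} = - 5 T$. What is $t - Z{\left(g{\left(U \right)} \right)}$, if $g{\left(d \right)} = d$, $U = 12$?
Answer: $\frac{5888283}{179935} \approx 32.724$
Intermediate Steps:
$B{\left(k,T \right)} = -1 - 5 T$
$t = \frac{130363}{179935}$ ($t = 130363 \cdot \frac{1}{179935} = \frac{130363}{179935} \approx 0.7245$)
$Z{\left(V \right)} = 16 - 4 V$ ($Z{\left(V \right)} = \left(\left(\left(-1 - 0\right) - V\right) + 5\right) 4 = \left(\left(\left(-1 + 0\right) - V\right) + 5\right) 4 = \left(\left(-1 - V\right) + 5\right) 4 = \left(4 - V\right) 4 = 16 - 4 V$)
$t - Z{\left(g{\left(U \right)} \right)} = \frac{130363}{179935} - \left(16 - 48\right) = \frac{130363}{179935} - -32 = \frac{130363}{179935} + 32 = \frac{5888283}{179935}$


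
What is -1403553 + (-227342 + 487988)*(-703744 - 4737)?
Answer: -184664142279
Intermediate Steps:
-1403553 + (-227342 + 487988)*(-703744 - 4737) = -1403553 + 260646*(-708481) = -1403553 - 184662738726 = -184664142279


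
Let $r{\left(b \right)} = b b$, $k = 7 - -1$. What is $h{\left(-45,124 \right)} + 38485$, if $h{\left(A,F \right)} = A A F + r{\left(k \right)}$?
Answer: $289649$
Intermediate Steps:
$k = 8$ ($k = 7 + 1 = 8$)
$r{\left(b \right)} = b^{2}$
$h{\left(A,F \right)} = 64 + F A^{2}$ ($h{\left(A,F \right)} = A A F + 8^{2} = A^{2} F + 64 = F A^{2} + 64 = 64 + F A^{2}$)
$h{\left(-45,124 \right)} + 38485 = \left(64 + 124 \left(-45\right)^{2}\right) + 38485 = \left(64 + 124 \cdot 2025\right) + 38485 = \left(64 + 251100\right) + 38485 = 251164 + 38485 = 289649$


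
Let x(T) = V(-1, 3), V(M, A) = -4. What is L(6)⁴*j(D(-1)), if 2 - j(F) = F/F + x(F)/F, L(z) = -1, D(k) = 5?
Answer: 9/5 ≈ 1.8000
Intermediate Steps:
x(T) = -4
j(F) = 1 + 4/F (j(F) = 2 - (F/F - 4/F) = 2 - (1 - 4/F) = 2 + (-1 + 4/F) = 1 + 4/F)
L(6)⁴*j(D(-1)) = (-1)⁴*((4 + 5)/5) = 1*((⅕)*9) = 1*(9/5) = 9/5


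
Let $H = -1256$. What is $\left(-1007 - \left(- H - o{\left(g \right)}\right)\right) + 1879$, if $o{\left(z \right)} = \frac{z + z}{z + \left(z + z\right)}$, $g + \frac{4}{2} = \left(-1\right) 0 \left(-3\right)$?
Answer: $- \frac{1150}{3} \approx -383.33$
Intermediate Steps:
$g = -2$ ($g = -2 + \left(-1\right) 0 \left(-3\right) = -2 + 0 \left(-3\right) = -2 + 0 = -2$)
$o{\left(z \right)} = \frac{2}{3}$ ($o{\left(z \right)} = \frac{2 z}{z + 2 z} = \frac{2 z}{3 z} = 2 z \frac{1}{3 z} = \frac{2}{3}$)
$\left(-1007 - \left(- H - o{\left(g \right)}\right)\right) + 1879 = \left(-1007 - \left(\left(-1\right) \left(-1256\right) - \frac{2}{3}\right)\right) + 1879 = \left(-1007 - \left(1256 - \frac{2}{3}\right)\right) + 1879 = \left(-1007 - \frac{3766}{3}\right) + 1879 = - \frac{6787}{3} + 1879 = - \frac{1150}{3}$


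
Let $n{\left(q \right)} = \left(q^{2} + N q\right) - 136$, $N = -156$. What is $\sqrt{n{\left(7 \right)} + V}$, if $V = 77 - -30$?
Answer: $4 i \sqrt{67} \approx 32.741 i$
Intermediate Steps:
$n{\left(q \right)} = -136 + q^{2} - 156 q$ ($n{\left(q \right)} = \left(q^{2} - 156 q\right) - 136 = -136 + q^{2} - 156 q$)
$V = 107$ ($V = 77 + 30 = 107$)
$\sqrt{n{\left(7 \right)} + V} = \sqrt{\left(-136 + 7^{2} - 1092\right) + 107} = \sqrt{\left(-136 + 49 - 1092\right) + 107} = \sqrt{-1179 + 107} = \sqrt{-1072} = 4 i \sqrt{67}$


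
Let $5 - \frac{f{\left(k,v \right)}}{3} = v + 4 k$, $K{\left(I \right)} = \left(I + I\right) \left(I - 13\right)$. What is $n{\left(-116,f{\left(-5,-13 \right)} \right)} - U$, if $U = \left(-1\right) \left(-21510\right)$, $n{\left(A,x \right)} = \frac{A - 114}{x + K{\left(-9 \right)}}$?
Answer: $- \frac{1097033}{51} \approx -21510.0$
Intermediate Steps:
$K{\left(I \right)} = 2 I \left(-13 + I\right)$
$f{\left(k,v \right)} = 15 - 12 k - 3 v$ ($f{\left(k,v \right)} = 15 - 3 \left(v + 4 k\right) = 15 - \left(3 v + 12 k\right) = 15 - 12 k - 3 v$)
$n{\left(A,x \right)} = \frac{-114 + A}{396 + x}$ ($n{\left(A,x \right)} = \frac{A - 114}{x + 2 \left(-9\right) \left(-13 - 9\right)} = \frac{-114 + A}{x + 2 \left(-9\right) \left(-22\right)} = \frac{-114 + A}{x + 396} = \frac{-114 + A}{396 + x}$)
$U = 21510$
$n{\left(-116,f{\left(-5,-13 \right)} \right)} - U = \frac{-114 - 116}{396 - -114} - 21510 = \frac{1}{396 + \left(15 + 60 + 39\right)} \left(-230\right) - 21510 = \frac{1}{396 + 114} \left(-230\right) - 21510 = \frac{1}{510} \left(-230\right) - 21510 = - \frac{23}{51} - 21510 = - \frac{1097033}{51}$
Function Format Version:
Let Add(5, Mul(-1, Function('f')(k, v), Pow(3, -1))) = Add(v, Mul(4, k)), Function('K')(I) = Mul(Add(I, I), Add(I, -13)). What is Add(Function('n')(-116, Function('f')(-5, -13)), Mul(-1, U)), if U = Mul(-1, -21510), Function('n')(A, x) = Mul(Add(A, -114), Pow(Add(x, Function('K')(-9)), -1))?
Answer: Rational(-1097033, 51) ≈ -21510.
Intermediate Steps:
Function('K')(I) = Mul(2, I, Add(-13, I)) (Function('K')(I) = Mul(Mul(2, I), Add(-13, I)) = Mul(2, I, Add(-13, I)))
Function('f')(k, v) = Add(15, Mul(-12, k), Mul(-3, v)) (Function('f')(k, v) = Add(15, Mul(-3, Add(v, Mul(4, k)))) = Add(15, Add(Mul(-12, k), Mul(-3, v))) = Add(15, Mul(-12, k), Mul(-3, v)))
Function('n')(A, x) = Mul(Pow(Add(396, x), -1), Add(-114, A)) (Function('n')(A, x) = Mul(Add(A, -114), Pow(Add(x, Mul(2, -9, Add(-13, -9))), -1)) = Mul(Add(-114, A), Pow(Add(x, Mul(2, -9, -22)), -1)) = Mul(Add(-114, A), Pow(Add(x, 396), -1)) = Mul(Add(-114, A), Pow(Add(396, x), -1)) = Mul(Pow(Add(396, x), -1), Add(-114, A)))
U = 21510
Add(Function('n')(-116, Function('f')(-5, -13)), Mul(-1, U)) = Add(Mul(Pow(Add(396, Add(15, Mul(-12, -5), Mul(-3, -13))), -1), Add(-114, -116)), Mul(-1, 21510)) = Add(Mul(Pow(Add(396, Add(15, 60, 39)), -1), -230), -21510) = Add(Mul(Pow(Add(396, 114), -1), -230), -21510) = Add(Mul(Pow(510, -1), -230), -21510) = Add(Mul(Rational(1, 510), -230), -21510) = Add(Rational(-23, 51), -21510) = Rational(-1097033, 51)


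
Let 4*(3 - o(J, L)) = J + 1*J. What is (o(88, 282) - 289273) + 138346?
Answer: -150968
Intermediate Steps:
o(J, L) = 3 - J/2 (o(J, L) = 3 - (J + 1*J)/4 = 3 - (J + J)/4 = 3 - J/2)
(o(88, 282) - 289273) + 138346 = ((3 - ½*88) - 289273) + 138346 = ((3 - 44) - 289273) + 138346 = (-41 - 289273) + 138346 = -289314 + 138346 = -150968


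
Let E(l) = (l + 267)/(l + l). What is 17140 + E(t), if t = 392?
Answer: 13438419/784 ≈ 17141.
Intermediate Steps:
E(l) = (267 + l)/(2*l) (E(l) = (267 + l)/((2*l)) = (267 + l)*(1/(2*l)) = (267 + l)/(2*l))
17140 + E(t) = 17140 + (½)*(267 + 392)/392 = 17140 + (½)*(1/392)*659 = 17140 + 659/784 = 13438419/784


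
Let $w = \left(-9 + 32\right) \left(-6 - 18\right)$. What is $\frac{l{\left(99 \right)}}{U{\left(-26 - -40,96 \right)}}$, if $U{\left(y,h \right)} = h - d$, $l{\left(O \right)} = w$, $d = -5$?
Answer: $- \frac{552}{101} \approx -5.4653$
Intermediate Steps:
$w = -552$ ($w = 23 \left(-24\right) = -552$)
$l{\left(O \right)} = -552$
$U{\left(y,h \right)} = 5 + h$ ($U{\left(y,h \right)} = h - -5 = h + 5 = 5 + h$)
$\frac{l{\left(99 \right)}}{U{\left(-26 - -40,96 \right)}} = - \frac{552}{5 + 96} = - \frac{552}{101}$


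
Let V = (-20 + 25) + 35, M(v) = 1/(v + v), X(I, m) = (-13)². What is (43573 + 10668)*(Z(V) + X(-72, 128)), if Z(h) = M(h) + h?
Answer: 906963761/80 ≈ 1.1337e+7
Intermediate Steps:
X(I, m) = 169
M(v) = 1/(2*v)
V = 40 (V = 5 + 35 = 40)
Z(h) = h + 1/(2*h) (Z(h) = 1/(2*h) + h = h + 1/(2*h))
(43573 + 10668)*(Z(V) + X(-72, 128)) = (43573 + 10668)*((40 + (½)/40) + 169) = 54241*((40 + (½)*(1/40)) + 169) = 54241*((40 + 1/80) + 169) = 54241*(3201/80 + 169) = 54241*(16721/80) = 906963761/80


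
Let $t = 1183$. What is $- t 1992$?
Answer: $-2356536$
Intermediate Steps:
$- t 1992 = - 1183 \cdot 1992 = \left(-1\right) 2356536 = -2356536$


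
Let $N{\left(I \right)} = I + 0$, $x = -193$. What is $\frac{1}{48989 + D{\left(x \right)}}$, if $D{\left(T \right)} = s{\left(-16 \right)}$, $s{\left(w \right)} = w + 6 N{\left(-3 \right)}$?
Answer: $\frac{1}{48955} \approx 2.0427 \cdot 10^{-5}$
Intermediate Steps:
$N{\left(I \right)} = I$
$s{\left(w \right)} = -18 + w$ ($s{\left(w \right)} = w + 6 \left(-3\right) = w - 18 = -18 + w$)
$D{\left(T \right)} = -34$ ($D{\left(T \right)} = -18 - 16 = -34$)
$\frac{1}{48989 + D{\left(x \right)}} = \frac{1}{48989 - 34} = \frac{1}{48955}$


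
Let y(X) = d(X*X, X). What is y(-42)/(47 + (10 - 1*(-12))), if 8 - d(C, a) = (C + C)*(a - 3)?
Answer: 158768/69 ≈ 2301.0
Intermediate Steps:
d(C, a) = 8 - 2*C*(-3 + a) (d(C, a) = 8 - (C + C)*(a - 3) = 8 - 2*C*(-3 + a))
y(X) = 8 - 2*X³ + 6*X² (y(X) = 8 + 6*(X*X) - 2*X*X*X = 8 + 6*X² - 2*X²*X = 8 + 6*X² - 2*X³ = 8 - 2*X³ + 6*X²)
y(-42)/(47 + (10 - 1*(-12))) = (8 - 2*(-42)³ + 6*(-42)²)/(47 + (10 - 1*(-12))) = (8 - 2*(-74088) + 6*1764)/(47 + (10 + 12)) = (8 + 148176 + 10584)/(47 + 22) = 158768/69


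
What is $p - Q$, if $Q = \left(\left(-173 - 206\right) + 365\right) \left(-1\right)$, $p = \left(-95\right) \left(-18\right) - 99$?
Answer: $1597$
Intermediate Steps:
$p = 1611$ ($p = 1710 - 99 = 1611$)
$Q = 14$ ($Q = \left(-379 + 365\right) \left(-1\right) = \left(-14\right) \left(-1\right) = 14$)
$p - Q = 1611 - 14 = 1597$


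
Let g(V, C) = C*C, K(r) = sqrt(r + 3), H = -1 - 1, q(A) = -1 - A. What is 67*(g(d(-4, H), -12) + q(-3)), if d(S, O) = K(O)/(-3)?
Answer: 9782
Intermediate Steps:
H = -2
K(r) = sqrt(3 + r)
d(S, O) = -sqrt(3 + O)/3 (d(S, O) = sqrt(3 + O)/(-3) = sqrt(3 + O)*(-1/3) = -sqrt(3 + O)/3)
g(V, C) = C**2
67*(g(d(-4, H), -12) + q(-3)) = 67*((-12)**2 + (-1 - 1*(-3))) = 67*(144 + (-1 + 3)) = 67*(144 + 2) = 67*146 = 9782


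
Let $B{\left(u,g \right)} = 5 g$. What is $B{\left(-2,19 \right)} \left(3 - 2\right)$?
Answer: $95$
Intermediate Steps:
$B{\left(-2,19 \right)} \left(3 - 2\right) = 5 \cdot 19 \left(3 - 2\right) = 95 \left(3 - 2\right) = 95 \cdot 1 = 95$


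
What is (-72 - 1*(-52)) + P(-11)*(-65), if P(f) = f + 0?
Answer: 695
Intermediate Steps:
P(f) = f
(-72 - 1*(-52)) + P(-11)*(-65) = (-72 - 1*(-52)) - 11*(-65) = (-72 + 52) + 715 = -20 + 715 = 695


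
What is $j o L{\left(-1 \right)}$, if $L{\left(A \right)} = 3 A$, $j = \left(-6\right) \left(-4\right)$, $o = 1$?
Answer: $-72$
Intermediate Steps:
$j = 24$
$j o L{\left(-1 \right)} = 24 \cdot 1 \cdot 3 \left(-1\right) = 24 \left(-3\right) = -72$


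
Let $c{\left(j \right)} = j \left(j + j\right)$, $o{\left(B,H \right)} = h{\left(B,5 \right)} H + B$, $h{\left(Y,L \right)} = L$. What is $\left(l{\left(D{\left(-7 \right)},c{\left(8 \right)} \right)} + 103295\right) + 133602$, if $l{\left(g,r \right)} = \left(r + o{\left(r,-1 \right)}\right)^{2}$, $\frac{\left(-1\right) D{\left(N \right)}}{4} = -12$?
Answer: $299898$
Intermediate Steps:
$D{\left(N \right)} = 48$ ($D{\left(N \right)} = \left(-4\right) \left(-12\right) = 48$)
$o{\left(B,H \right)} = B + 5 H$ ($o{\left(B,H \right)} = 5 H + B = B + 5 H$)
$c{\left(j \right)} = 2 j^{2}$ ($c{\left(j \right)} = j 2 j = 2 j^{2}$)
$l{\left(g,r \right)} = \left(-5 + 2 r\right)^{2}$ ($l{\left(g,r \right)} = \left(r + \left(r + 5 \left(-1\right)\right)\right)^{2} = \left(r + \left(r - 5\right)\right)^{2} = \left(r + \left(-5 + r\right)\right)^{2} = \left(-5 + 2 r\right)^{2}$)
$\left(l{\left(D{\left(-7 \right)},c{\left(8 \right)} \right)} + 103295\right) + 133602 = \left(\left(-5 + 2 \cdot 2 \cdot 8^{2}\right)^{2} + 103295\right) + 133602 = \left(\left(-5 + 2 \cdot 2 \cdot 64\right)^{2} + 103295\right) + 133602 = \left(\left(-5 + 2 \cdot 128\right)^{2} + 103295\right) + 133602 = \left(\left(-5 + 256\right)^{2} + 103295\right) + 133602 = \left(251^{2} + 103295\right) + 133602 = \left(63001 + 103295\right) + 133602 = 166296 + 133602 = 299898$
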